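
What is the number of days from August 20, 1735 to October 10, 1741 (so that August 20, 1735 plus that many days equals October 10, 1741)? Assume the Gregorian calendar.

Aug 20, 1735 → Aug 20, 1736: 366 days (Feb 29, 1736 is in that span).
Aug 20, 1736 → Aug 20, 1737: 365 days.
Aug 20, 1737 → Aug 20, 1738: 365 days.
Aug 20, 1738 → Aug 20, 1739: 365 days.
Aug 20, 1739 → Aug 20, 1740: 366 days (Feb 29, 1740 is in that span).
Aug 20, 1740 → Aug 20, 1741: 365 days.
Aug 20, 1741 → Sep 20, 1741: 31 days (August has 31).
Sep 20, 1741 → Oct 10, 1741: 20 days.
Total: 2243 days.

2243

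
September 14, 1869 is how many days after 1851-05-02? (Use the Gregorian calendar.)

May 2, 1851 → May 2, 1852: 366 days (Feb 29, 1852 is in that span).
May 2, 1852 → May 2, 1853: 365 days.
May 2, 1853 → May 2, 1854: 365 days.
May 2, 1854 → May 2, 1855: 365 days.
May 2, 1855 → May 2, 1856: 366 days (Feb 29, 1856 is in that span).
May 2, 1856 → May 2, 1857: 365 days.
May 2, 1857 → May 2, 1858: 365 days.
May 2, 1858 → May 2, 1859: 365 days.
May 2, 1859 → May 2, 1860: 366 days (Feb 29, 1860 is in that span).
May 2, 1860 → May 2, 1861: 365 days.
May 2, 1861 → May 2, 1862: 365 days.
May 2, 1862 → May 2, 1863: 365 days.
May 2, 1863 → May 2, 1864: 366 days (Feb 29, 1864 is in that span).
May 2, 1864 → May 2, 1865: 365 days.
May 2, 1865 → May 2, 1866: 365 days.
May 2, 1866 → May 2, 1867: 365 days.
May 2, 1867 → May 2, 1868: 366 days (Feb 29, 1868 is in that span).
May 2, 1868 → May 2, 1869: 365 days.
May 2, 1869 → Jun 2, 1869: 31 days (May has 31).
Jun 2, 1869 → Jul 2, 1869: 30 days (June has 30).
Jul 2, 1869 → Aug 2, 1869: 31 days (July has 31).
Aug 2, 1869 → Sep 2, 1869: 31 days (August has 31).
Sep 2, 1869 → Sep 14, 1869: 12 days.
Total: 6710 days.

6710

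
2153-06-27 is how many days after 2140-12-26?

4566

Dec 26, 2140 → Dec 26, 2141: 365 days.
Dec 26, 2141 → Dec 26, 2142: 365 days.
Dec 26, 2142 → Dec 26, 2143: 365 days.
Dec 26, 2143 → Dec 26, 2144: 366 days (Feb 29, 2144 is in that span).
Dec 26, 2144 → Dec 26, 2145: 365 days.
Dec 26, 2145 → Dec 26, 2146: 365 days.
Dec 26, 2146 → Dec 26, 2147: 365 days.
Dec 26, 2147 → Dec 26, 2148: 366 days (Feb 29, 2148 is in that span).
Dec 26, 2148 → Dec 26, 2149: 365 days.
Dec 26, 2149 → Dec 26, 2150: 365 days.
Dec 26, 2150 → Dec 26, 2151: 365 days.
Dec 26, 2151 → Dec 26, 2152: 366 days (Feb 29, 2152 is in that span).
Dec 26, 2152 → Jan 26, 2153: 31 days (December has 31).
Jan 26, 2153 → Feb 26, 2153: 31 days (January has 31).
Feb 26, 2153 → Mar 26, 2153: 28 days (February has 28).
Mar 26, 2153 → Apr 26, 2153: 31 days (March has 31).
Apr 26, 2153 → May 26, 2153: 30 days (April has 30).
May 26, 2153 → Jun 26, 2153: 31 days (May has 31).
Jun 26, 2153 → Jun 27, 2153: 1 days.
Total: 4566 days.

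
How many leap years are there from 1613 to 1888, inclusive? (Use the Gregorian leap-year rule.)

Multiples of 4 in [1613,1888]: 69.
Of those, multiples of 100: 2 (not leap unless ÷400).
Multiples of 400: 0.
Leap years = 69 − 2 + 0 = 67.

67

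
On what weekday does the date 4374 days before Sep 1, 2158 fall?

First find the weekday of Sep 1, 2158. Doomsday rule: the anchor day for the 2100s is Sunday. For year 58: 58÷12 = 4 r 10, and 10÷4 = 2, so 4+10+2 = 16.
Sunday + 16 ≡ Tuesday — that's 2158's doomsday.
In September the doomsday date is Sep 5.
Sep 1 is 4 days before Sep 5; 4 mod 7 = 4, so Tuesday − 4 = Friday.
4374 mod 7 = 6, so 4374 days before a Friday is Friday − 6 = Saturday.

Saturday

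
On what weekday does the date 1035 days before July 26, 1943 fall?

Jul 26, 1943 is a Monday.
1035 mod 7 = 6, so 1035 days before a Monday is Monday − 6 = Tuesday.

Tuesday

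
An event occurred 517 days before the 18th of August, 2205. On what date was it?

March 19, 2204

−365 (one year) → Aug 18, 2204 (152 left).
−18 → Jul 31, 2204 (end of Jul, 31 days; 134 left).
−31 → Jun 30, 2204 (end of Jun, 30 days; 103 left).
−30 → May 31, 2204 (end of May, 31 days; 73 left).
−31 → Apr 30, 2204 (end of Apr, 30 days; 42 left).
−30 → Mar 31, 2204 (end of Mar, 31 days; 12 left).
−12 → Mar 19, 2204.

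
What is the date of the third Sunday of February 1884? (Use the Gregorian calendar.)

February 1, 1884 is a Friday.
The first Sunday is therefore February 3 (2 days later).
The third Sunday is 3 + 2×7 = February 17.

February 17, 1884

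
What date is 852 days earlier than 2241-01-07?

September 8, 2238

−366 (one year; includes Feb 29, 2240) → Jan 7, 2240 (486 left).
−365 (one year) → Jan 7, 2239 (121 left).
−7 → Dec 31, 2238 (end of Dec, 31 days; 114 left).
−31 → Nov 30, 2238 (end of Nov, 30 days; 83 left).
−30 → Oct 31, 2238 (end of Oct, 31 days; 53 left).
−31 → Sep 30, 2238 (end of Sep, 30 days; 22 left).
−22 → Sep 8, 2238.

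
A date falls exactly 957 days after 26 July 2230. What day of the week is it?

First find the weekday of Jul 26, 2230. Doomsday rule: the anchor day for the 2200s is Friday. For year 30: 30÷12 = 2 r 6, and 6÷4 = 1, so 2+6+1 = 9.
Friday + 9 ≡ Sunday — that's 2230's doomsday.
In July the doomsday date is Jul 11.
Jul 26 is 15 days after Jul 11; 15 mod 7 = 1, so Sunday + 1 = Monday.
957 mod 7 = 5, so 957 days after a Monday is Monday + 5 = Saturday.

Saturday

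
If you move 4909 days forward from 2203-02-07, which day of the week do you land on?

First find the weekday of Feb 7, 2203. Doomsday rule: the anchor day for the 2200s is Friday. For year 03: 3÷12 = 0 r 3, and 3÷4 = 0, so 0+3+0 = 3.
Friday + 3 ≡ Monday — that's 2203's doomsday.
In February the doomsday date is Feb 28 (2203 is not a leap year).
Feb 7 is 21 days before Feb 28; 21 mod 7 = 0, so Monday − 0 = Monday.
4909 mod 7 = 2, so 4909 days after a Monday is Monday + 2 = Wednesday.

Wednesday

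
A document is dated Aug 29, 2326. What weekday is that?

Doomsday rule: the anchor day for the 2300s is Wednesday. For year 26: 26÷12 = 2 r 2, and 2÷4 = 0, so 2+2+0 = 4.
Wednesday + 4 ≡ Sunday — that's 2326's doomsday.
In August the doomsday date is Aug 8.
Aug 29 is 21 days after Aug 8; 21 mod 7 = 0, so Sunday + 0 = Sunday.

Sunday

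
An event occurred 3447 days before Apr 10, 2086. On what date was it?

−365 (one year) → Apr 10, 2085 (3082 left).
−365 (one year) → Apr 10, 2084 (2717 left).
−366 (one year; includes Feb 29, 2084) → Apr 10, 2083 (2351 left).
−365 (one year) → Apr 10, 2082 (1986 left).
−365 (one year) → Apr 10, 2081 (1621 left).
−365 (one year) → Apr 10, 2080 (1256 left).
−366 (one year; includes Feb 29, 2080) → Apr 10, 2079 (890 left).
−365 (one year) → Apr 10, 2078 (525 left).
−365 (one year) → Apr 10, 2077 (160 left).
−10 → Mar 31, 2077 (end of Mar, 31 days; 150 left).
−31 → Feb 28, 2077 (end of Feb, 28 days; 119 left).
−28 → Jan 31, 2077 (end of Jan, 31 days; 91 left).
−31 → Dec 31, 2076 (end of Dec, 31 days; 60 left).
−31 → Nov 30, 2076 (end of Nov, 30 days; 29 left).
−29 → Nov 1, 2076.

November 1, 2076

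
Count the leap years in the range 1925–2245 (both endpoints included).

78

Multiples of 4 in [1925,2245]: 80.
Of those, multiples of 100: 3 (not leap unless ÷400).
Multiples of 400: 1.
Leap years = 80 − 3 + 1 = 78.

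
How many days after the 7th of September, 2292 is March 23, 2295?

Sep 7, 2292 → Sep 7, 2293: 365 days.
Sep 7, 2293 → Sep 7, 2294: 365 days.
Sep 7, 2294 → Oct 7, 2294: 30 days (September has 30).
Oct 7, 2294 → Nov 7, 2294: 31 days (October has 31).
Nov 7, 2294 → Dec 7, 2294: 30 days (November has 30).
Dec 7, 2294 → Jan 7, 2295: 31 days (December has 31).
Jan 7, 2295 → Feb 7, 2295: 31 days (January has 31).
Feb 7, 2295 → Mar 7, 2295: 28 days (February has 28).
Mar 7, 2295 → Mar 23, 2295: 16 days.
Total: 927 days.

927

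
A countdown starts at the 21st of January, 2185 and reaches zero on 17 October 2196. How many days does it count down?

Jan 21, 2185 → Jan 21, 2186: 365 days.
Jan 21, 2186 → Jan 21, 2187: 365 days.
Jan 21, 2187 → Jan 21, 2188: 365 days.
Jan 21, 2188 → Jan 21, 2189: 366 days (Feb 29, 2188 is in that span).
Jan 21, 2189 → Jan 21, 2190: 365 days.
Jan 21, 2190 → Jan 21, 2191: 365 days.
Jan 21, 2191 → Jan 21, 2192: 365 days.
Jan 21, 2192 → Jan 21, 2193: 366 days (Feb 29, 2192 is in that span).
Jan 21, 2193 → Jan 21, 2194: 365 days.
Jan 21, 2194 → Jan 21, 2195: 365 days.
Jan 21, 2195 → Jan 21, 2196: 365 days.
Jan 21, 2196 → Feb 21, 2196: 31 days (January has 31).
Feb 21, 2196 → Mar 21, 2196: 29 days (February has 29).
Mar 21, 2196 → Apr 21, 2196: 31 days (March has 31).
Apr 21, 2196 → May 21, 2196: 30 days (April has 30).
May 21, 2196 → Jun 21, 2196: 31 days (May has 31).
Jun 21, 2196 → Jul 21, 2196: 30 days (June has 30).
Jul 21, 2196 → Aug 21, 2196: 31 days (July has 31).
Aug 21, 2196 → Sep 21, 2196: 31 days (August has 31).
Sep 21, 2196 → Oct 17, 2196: 26 days.
Total: 4287 days.

4287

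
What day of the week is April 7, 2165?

Doomsday rule: the anchor day for the 2100s is Sunday. For year 65: 65÷12 = 5 r 5, and 5÷4 = 1, so 5+5+1 = 11.
Sunday + 11 ≡ Thursday — that's 2165's doomsday.
In April the doomsday date is Apr 4.
Apr 7 is 3 days after Apr 4; 3 mod 7 = 3, so Thursday + 3 = Sunday.

Sunday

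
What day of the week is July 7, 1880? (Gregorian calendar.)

Doomsday rule: the anchor day for the 1800s is Friday. For year 80: 80÷12 = 6 r 8, and 8÷4 = 2, so 6+8+2 = 16.
Friday + 16 ≡ Sunday — that's 1880's doomsday.
In July the doomsday date is Jul 11.
Jul 7 is 4 days before Jul 11; 4 mod 7 = 4, so Sunday − 4 = Wednesday.

Wednesday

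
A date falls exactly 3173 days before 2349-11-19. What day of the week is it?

First find the weekday of Nov 19, 2349. Doomsday rule: the anchor day for the 2300s is Wednesday. For year 49: 49÷12 = 4 r 1, and 1÷4 = 0, so 4+1+0 = 5.
Wednesday + 5 ≡ Monday — that's 2349's doomsday.
In November the doomsday date is Nov 7.
Nov 19 is 12 days after Nov 7; 12 mod 7 = 5, so Monday + 5 = Saturday.
3173 mod 7 = 2, so 3173 days before a Saturday is Saturday − 2 = Thursday.

Thursday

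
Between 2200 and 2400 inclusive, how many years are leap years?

Multiples of 4 in [2200,2400]: 51.
Of those, multiples of 100: 3 (not leap unless ÷400).
Multiples of 400: 1.
Leap years = 51 − 3 + 1 = 49.

49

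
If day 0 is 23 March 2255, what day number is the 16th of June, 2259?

Mar 23, 2255 → Mar 23, 2256: 366 days (Feb 29, 2256 is in that span).
Mar 23, 2256 → Mar 23, 2257: 365 days.
Mar 23, 2257 → Mar 23, 2258: 365 days.
Mar 23, 2258 → Mar 23, 2259: 365 days.
Mar 23, 2259 → Apr 23, 2259: 31 days (March has 31).
Apr 23, 2259 → May 23, 2259: 30 days (April has 30).
May 23, 2259 → Jun 16, 2259: 24 days.
Total: 1546 days.

1546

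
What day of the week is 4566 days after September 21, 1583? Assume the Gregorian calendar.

Sep 21, 1583 is a Wednesday.
4566 mod 7 = 2, so 4566 days after a Wednesday is Wednesday + 2 = Friday.

Friday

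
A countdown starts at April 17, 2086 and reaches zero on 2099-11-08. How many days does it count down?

4953

Apr 17, 2086 → Apr 17, 2087: 365 days.
Apr 17, 2087 → Apr 17, 2088: 366 days (Feb 29, 2088 is in that span).
Apr 17, 2088 → Apr 17, 2089: 365 days.
Apr 17, 2089 → Apr 17, 2090: 365 days.
Apr 17, 2090 → Apr 17, 2091: 365 days.
Apr 17, 2091 → Apr 17, 2092: 366 days (Feb 29, 2092 is in that span).
Apr 17, 2092 → Apr 17, 2093: 365 days.
Apr 17, 2093 → Apr 17, 2094: 365 days.
Apr 17, 2094 → Apr 17, 2095: 365 days.
Apr 17, 2095 → Apr 17, 2096: 366 days (Feb 29, 2096 is in that span).
Apr 17, 2096 → Apr 17, 2097: 365 days.
Apr 17, 2097 → Apr 17, 2098: 365 days.
Apr 17, 2098 → Apr 17, 2099: 365 days.
Apr 17, 2099 → May 17, 2099: 30 days (April has 30).
May 17, 2099 → Jun 17, 2099: 31 days (May has 31).
Jun 17, 2099 → Jul 17, 2099: 30 days (June has 30).
Jul 17, 2099 → Aug 17, 2099: 31 days (July has 31).
Aug 17, 2099 → Sep 17, 2099: 31 days (August has 31).
Sep 17, 2099 → Oct 17, 2099: 30 days (September has 30).
Oct 17, 2099 → Nov 8, 2099: 22 days.
Total: 4953 days.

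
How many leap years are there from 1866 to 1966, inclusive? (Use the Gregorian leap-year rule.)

Multiples of 4 in [1866,1966]: 25.
Of those, multiples of 100: 1 (not leap unless ÷400).
Multiples of 400: 0.
Leap years = 25 − 1 + 0 = 24.

24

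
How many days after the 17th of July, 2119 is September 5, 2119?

50

Jul 17, 2119 → Aug 17, 2119: 31 days (July has 31).
Aug 17, 2119 → Sep 5, 2119: 19 days.
Total: 50 days.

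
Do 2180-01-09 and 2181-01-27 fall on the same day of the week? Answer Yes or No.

From Jan 9, 2180 to Jan 27, 2181 is 384 days.
384 mod 7 = 6, so they are different weekdays.
(Jan 9, 2180 is a Sunday; Jan 27, 2181 is a Saturday.)

No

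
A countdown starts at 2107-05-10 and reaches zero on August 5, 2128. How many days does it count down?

May 10, 2107 → May 10, 2108: 366 days (Feb 29, 2108 is in that span).
May 10, 2108 → May 10, 2109: 365 days.
May 10, 2109 → May 10, 2110: 365 days.
May 10, 2110 → May 10, 2111: 365 days.
May 10, 2111 → May 10, 2112: 366 days (Feb 29, 2112 is in that span).
May 10, 2112 → May 10, 2113: 365 days.
May 10, 2113 → May 10, 2114: 365 days.
May 10, 2114 → May 10, 2115: 365 days.
May 10, 2115 → May 10, 2116: 366 days (Feb 29, 2116 is in that span).
May 10, 2116 → May 10, 2117: 365 days.
May 10, 2117 → May 10, 2118: 365 days.
May 10, 2118 → May 10, 2119: 365 days.
May 10, 2119 → May 10, 2120: 366 days (Feb 29, 2120 is in that span).
May 10, 2120 → May 10, 2121: 365 days.
May 10, 2121 → May 10, 2122: 365 days.
May 10, 2122 → May 10, 2123: 365 days.
May 10, 2123 → May 10, 2124: 366 days (Feb 29, 2124 is in that span).
May 10, 2124 → May 10, 2125: 365 days.
May 10, 2125 → May 10, 2126: 365 days.
May 10, 2126 → May 10, 2127: 365 days.
May 10, 2127 → May 10, 2128: 366 days (Feb 29, 2128 is in that span).
May 10, 2128 → Jun 10, 2128: 31 days (May has 31).
Jun 10, 2128 → Jul 10, 2128: 30 days (June has 30).
Jul 10, 2128 → Aug 5, 2128: 26 days.
Total: 7758 days.

7758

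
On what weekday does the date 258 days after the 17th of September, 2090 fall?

Saturday

Sep 17, 2090 is a Sunday.
258 mod 7 = 6, so 258 days after a Sunday is Sunday + 6 = Saturday.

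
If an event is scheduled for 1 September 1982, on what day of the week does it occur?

Wednesday

January 1, 1982 is a Friday.
Jan 1, 1982 → Feb 1, 1982: 31 days (January has 31).
Feb 1, 1982 → Mar 1, 1982: 28 days (February has 28).
Mar 1, 1982 → Apr 1, 1982: 31 days (March has 31).
Apr 1, 1982 → May 1, 1982: 30 days (April has 30).
May 1, 1982 → Jun 1, 1982: 31 days (May has 31).
Jun 1, 1982 → Jul 1, 1982: 30 days (June has 30).
Jul 1, 1982 → Aug 1, 1982: 31 days (July has 31).
Aug 1, 1982 → Sep 1, 1982: 31 days.
Total: 243 days.
243 mod 7 = 5, so Friday + 5 = Wednesday.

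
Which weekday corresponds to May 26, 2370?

Doomsday rule: the anchor day for the 2300s is Wednesday. For year 70: 70÷12 = 5 r 10, and 10÷4 = 2, so 5+10+2 = 17.
Wednesday + 17 ≡ Saturday — that's 2370's doomsday.
In May the doomsday date is May 9.
May 26 is 17 days after May 9; 17 mod 7 = 3, so Saturday + 3 = Tuesday.

Tuesday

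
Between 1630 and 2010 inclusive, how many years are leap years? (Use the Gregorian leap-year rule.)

92

Multiples of 4 in [1630,2010]: 95.
Of those, multiples of 100: 4 (not leap unless ÷400).
Multiples of 400: 1.
Leap years = 95 − 4 + 1 = 92.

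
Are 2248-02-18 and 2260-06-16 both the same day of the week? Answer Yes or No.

From Feb 18, 2248 to Jun 16, 2260 is 4502 days.
4502 mod 7 = 1, so they are different weekdays.
(Feb 18, 2248 is a Friday; Jun 16, 2260 is a Saturday.)

No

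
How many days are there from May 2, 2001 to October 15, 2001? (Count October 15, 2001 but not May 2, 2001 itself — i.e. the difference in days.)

166

May 2, 2001 → Jun 2, 2001: 31 days (May has 31).
Jun 2, 2001 → Jul 2, 2001: 30 days (June has 30).
Jul 2, 2001 → Aug 2, 2001: 31 days (July has 31).
Aug 2, 2001 → Sep 2, 2001: 31 days (August has 31).
Sep 2, 2001 → Oct 2, 2001: 30 days (September has 30).
Oct 2, 2001 → Oct 15, 2001: 13 days.
Total: 166 days.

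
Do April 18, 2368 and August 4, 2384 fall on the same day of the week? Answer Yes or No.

From Apr 18, 2368 to Aug 4, 2384 is 5952 days.
5952 mod 7 = 2, so they are different weekdays.
(Apr 18, 2368 is a Thursday; Aug 4, 2384 is a Saturday.)

No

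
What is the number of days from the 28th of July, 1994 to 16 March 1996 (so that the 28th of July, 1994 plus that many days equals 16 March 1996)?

Jul 28, 1994 → Jul 28, 1995: 365 days.
Jul 28, 1995 → Aug 28, 1995: 31 days (July has 31).
Aug 28, 1995 → Sep 28, 1995: 31 days (August has 31).
Sep 28, 1995 → Oct 28, 1995: 30 days (September has 30).
Oct 28, 1995 → Nov 28, 1995: 31 days (October has 31).
Nov 28, 1995 → Dec 28, 1995: 30 days (November has 30).
Dec 28, 1995 → Jan 28, 1996: 31 days (December has 31).
Jan 28, 1996 → Feb 28, 1996: 31 days (January has 31).
Feb 28, 1996 → Mar 16, 1996: 17 days.
Total: 597 days.

597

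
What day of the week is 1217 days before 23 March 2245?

Mar 23, 2245 is a Sunday.
1217 mod 7 = 6, so 1217 days before a Sunday is Sunday − 6 = Monday.

Monday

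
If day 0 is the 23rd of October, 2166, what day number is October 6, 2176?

3636

Oct 23, 2166 → Oct 23, 2167: 365 days.
Oct 23, 2167 → Oct 23, 2168: 366 days (Feb 29, 2168 is in that span).
Oct 23, 2168 → Oct 23, 2169: 365 days.
Oct 23, 2169 → Oct 23, 2170: 365 days.
Oct 23, 2170 → Oct 23, 2171: 365 days.
Oct 23, 2171 → Oct 23, 2172: 366 days (Feb 29, 2172 is in that span).
Oct 23, 2172 → Oct 23, 2173: 365 days.
Oct 23, 2173 → Oct 23, 2174: 365 days.
Oct 23, 2174 → Oct 23, 2175: 365 days.
Oct 23, 2175 → Nov 23, 2175: 31 days (October has 31).
Nov 23, 2175 → Dec 23, 2175: 30 days (November has 30).
Dec 23, 2175 → Jan 23, 2176: 31 days (December has 31).
Jan 23, 2176 → Feb 23, 2176: 31 days (January has 31).
Feb 23, 2176 → Mar 23, 2176: 29 days (February has 29).
Mar 23, 2176 → Apr 23, 2176: 31 days (March has 31).
Apr 23, 2176 → May 23, 2176: 30 days (April has 30).
May 23, 2176 → Jun 23, 2176: 31 days (May has 31).
Jun 23, 2176 → Jul 23, 2176: 30 days (June has 30).
Jul 23, 2176 → Aug 23, 2176: 31 days (July has 31).
Aug 23, 2176 → Sep 23, 2176: 31 days (August has 31).
Sep 23, 2176 → Oct 6, 2176: 13 days.
Total: 3636 days.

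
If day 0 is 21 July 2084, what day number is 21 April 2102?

Jul 21, 2084 → Jul 21, 2085: 365 days.
Jul 21, 2085 → Jul 21, 2086: 365 days.
Jul 21, 2086 → Jul 21, 2087: 365 days.
Jul 21, 2087 → Jul 21, 2088: 366 days (Feb 29, 2088 is in that span).
Jul 21, 2088 → Jul 21, 2089: 365 days.
Jul 21, 2089 → Jul 21, 2090: 365 days.
Jul 21, 2090 → Jul 21, 2091: 365 days.
Jul 21, 2091 → Jul 21, 2092: 366 days (Feb 29, 2092 is in that span).
Jul 21, 2092 → Jul 21, 2093: 365 days.
Jul 21, 2093 → Jul 21, 2094: 365 days.
Jul 21, 2094 → Jul 21, 2095: 365 days.
Jul 21, 2095 → Jul 21, 2096: 366 days (Feb 29, 2096 is in that span).
Jul 21, 2096 → Jul 21, 2097: 365 days.
Jul 21, 2097 → Jul 21, 2098: 365 days.
Jul 21, 2098 → Jul 21, 2099: 365 days.
Jul 21, 2099 → Jul 21, 2100: 365 days.
Jul 21, 2100 → Jul 21, 2101: 365 days.
Jul 21, 2101 → Aug 21, 2101: 31 days (July has 31).
Aug 21, 2101 → Sep 21, 2101: 31 days (August has 31).
Sep 21, 2101 → Oct 21, 2101: 30 days (September has 30).
Oct 21, 2101 → Nov 21, 2101: 31 days (October has 31).
Nov 21, 2101 → Dec 21, 2101: 30 days (November has 30).
Dec 21, 2101 → Jan 21, 2102: 31 days (December has 31).
Jan 21, 2102 → Feb 21, 2102: 31 days (January has 31).
Feb 21, 2102 → Mar 21, 2102: 28 days (February has 28).
Mar 21, 2102 → Apr 21, 2102: 31 days.
Total: 6482 days.

6482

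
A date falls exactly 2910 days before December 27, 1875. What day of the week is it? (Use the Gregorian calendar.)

Wednesday

Dec 27, 1875 is a Monday.
2910 mod 7 = 5, so 2910 days before a Monday is Monday − 5 = Wednesday.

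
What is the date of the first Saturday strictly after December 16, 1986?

December 20, 1986

Dec 16, 1986 is a Tuesday.
From Tuesday to the next Saturday is 4 days.
Dec 16, 1986 + 4 = Dec 20, 1986.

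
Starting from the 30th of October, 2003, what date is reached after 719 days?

October 18, 2005

+366 (one year; includes Feb 29, 2004) → Oct 30, 2004 (353 left).
Oct has 31 days: +2 → Nov 1, 2004 (351 left).
Nov has 30 days: +30 → Dec 1, 2004 (321 left).
Dec has 31 days: +31 → Jan 1, 2005 (290 left).
Jan has 31 days: +31 → Feb 1, 2005 (259 left).
Feb has 28 days: +28 → Mar 1, 2005 (231 left).
Mar has 31 days: +31 → Apr 1, 2005 (200 left).
Apr has 30 days: +30 → May 1, 2005 (170 left).
May has 31 days: +31 → Jun 1, 2005 (139 left).
Jun has 30 days: +30 → Jul 1, 2005 (109 left).
Jul has 31 days: +31 → Aug 1, 2005 (78 left).
Aug has 31 days: +31 → Sep 1, 2005 (47 left).
Sep has 30 days: +30 → Oct 1, 2005 (17 left).
+17 → Oct 18, 2005.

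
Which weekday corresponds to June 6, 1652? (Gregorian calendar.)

Doomsday rule: the anchor day for the 1600s is Tuesday. For year 52: 52÷12 = 4 r 4, and 4÷4 = 1, so 4+4+1 = 9.
Tuesday + 9 ≡ Thursday — that's 1652's doomsday.
In June the doomsday date is Jun 6.
Jun 6 is the doomsday itself: Thursday.

Thursday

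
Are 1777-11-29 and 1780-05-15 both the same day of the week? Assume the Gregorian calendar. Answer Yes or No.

No

From Nov 29, 1777 to May 15, 1780 is 898 days.
898 mod 7 = 2, so they are different weekdays.
(Nov 29, 1777 is a Saturday; May 15, 1780 is a Monday.)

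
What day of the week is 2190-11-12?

Doomsday rule: the anchor day for the 2100s is Sunday. For year 90: 90÷12 = 7 r 6, and 6÷4 = 1, so 7+6+1 = 14.
Sunday + 14 ≡ Sunday — that's 2190's doomsday.
In November the doomsday date is Nov 7.
Nov 12 is 5 days after Nov 7; 5 mod 7 = 5, so Sunday + 5 = Friday.

Friday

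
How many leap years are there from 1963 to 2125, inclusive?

40

Multiples of 4 in [1963,2125]: 41.
Of those, multiples of 100: 2 (not leap unless ÷400).
Multiples of 400: 1.
Leap years = 41 − 2 + 1 = 40.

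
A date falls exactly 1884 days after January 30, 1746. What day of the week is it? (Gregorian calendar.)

Jan 30, 1746 is a Sunday.
1884 mod 7 = 1, so 1884 days after a Sunday is Sunday + 1 = Monday.

Monday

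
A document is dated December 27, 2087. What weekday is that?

Doomsday rule: the anchor day for the 2000s is Tuesday. For year 87: 87÷12 = 7 r 3, and 3÷4 = 0, so 7+3+0 = 10.
Tuesday + 10 ≡ Friday — that's 2087's doomsday.
In December the doomsday date is Dec 12.
Dec 27 is 15 days after Dec 12; 15 mod 7 = 1, so Friday + 1 = Saturday.

Saturday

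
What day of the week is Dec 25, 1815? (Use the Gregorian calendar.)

Doomsday rule: the anchor day for the 1800s is Friday. For year 15: 15÷12 = 1 r 3, and 3÷4 = 0, so 1+3+0 = 4.
Friday + 4 ≡ Tuesday — that's 1815's doomsday.
In December the doomsday date is Dec 12.
Dec 25 is 13 days after Dec 12; 13 mod 7 = 6, so Tuesday + 6 = Monday.

Monday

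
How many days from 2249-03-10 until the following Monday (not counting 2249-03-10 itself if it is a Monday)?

2

Mar 10, 2249 is a Saturday.
From Saturday to the next Monday is 2 days.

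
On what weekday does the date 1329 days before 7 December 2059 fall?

Monday

Dec 7, 2059 is a Sunday.
1329 mod 7 = 6, so 1329 days before a Sunday is Sunday − 6 = Monday.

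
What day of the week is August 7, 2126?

Wednesday

Doomsday rule: the anchor day for the 2100s is Sunday. For year 26: 26÷12 = 2 r 2, and 2÷4 = 0, so 2+2+0 = 4.
Sunday + 4 ≡ Thursday — that's 2126's doomsday.
In August the doomsday date is Aug 8.
Aug 7 is 1 day before Aug 8; 1 mod 7 = 1, so Thursday − 1 = Wednesday.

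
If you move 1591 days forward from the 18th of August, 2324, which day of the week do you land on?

First find the weekday of Aug 18, 2324. Doomsday rule: the anchor day for the 2300s is Wednesday. For year 24: 24÷12 = 2 r 0, and 0÷4 = 0, so 2+0+0 = 2.
Wednesday + 2 ≡ Friday — that's 2324's doomsday.
In August the doomsday date is Aug 8.
Aug 18 is 10 days after Aug 8; 10 mod 7 = 3, so Friday + 3 = Monday.
1591 mod 7 = 2, so 1591 days after a Monday is Monday + 2 = Wednesday.

Wednesday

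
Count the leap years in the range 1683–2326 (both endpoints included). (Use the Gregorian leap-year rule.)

Multiples of 4 in [1683,2326]: 161.
Of those, multiples of 100: 7 (not leap unless ÷400).
Multiples of 400: 1.
Leap years = 161 − 7 + 1 = 155.

155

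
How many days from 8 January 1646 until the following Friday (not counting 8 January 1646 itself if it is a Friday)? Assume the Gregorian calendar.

Jan 8, 1646 is a Monday.
From Monday to the next Friday is 4 days.

4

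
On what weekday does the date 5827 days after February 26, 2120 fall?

First find the weekday of Feb 26, 2120. Doomsday rule: the anchor day for the 2100s is Sunday. For year 20: 20÷12 = 1 r 8, and 8÷4 = 2, so 1+8+2 = 11.
Sunday + 11 ≡ Thursday — that's 2120's doomsday.
In February the doomsday date is Feb 29 (2120 is a leap year (divisible by 4)).
Feb 26 is 3 days before Feb 29; 3 mod 7 = 3, so Thursday − 3 = Monday.
5827 mod 7 = 3, so 5827 days after a Monday is Monday + 3 = Thursday.

Thursday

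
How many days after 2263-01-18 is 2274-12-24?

Jan 18, 2263 → Jan 18, 2264: 365 days.
Jan 18, 2264 → Jan 18, 2265: 366 days (Feb 29, 2264 is in that span).
Jan 18, 2265 → Jan 18, 2266: 365 days.
Jan 18, 2266 → Jan 18, 2267: 365 days.
Jan 18, 2267 → Jan 18, 2268: 365 days.
Jan 18, 2268 → Jan 18, 2269: 366 days (Feb 29, 2268 is in that span).
Jan 18, 2269 → Jan 18, 2270: 365 days.
Jan 18, 2270 → Jan 18, 2271: 365 days.
Jan 18, 2271 → Jan 18, 2272: 365 days.
Jan 18, 2272 → Jan 18, 2273: 366 days (Feb 29, 2272 is in that span).
Jan 18, 2273 → Jan 18, 2274: 365 days.
Jan 18, 2274 → Feb 18, 2274: 31 days (January has 31).
Feb 18, 2274 → Mar 18, 2274: 28 days (February has 28).
Mar 18, 2274 → Apr 18, 2274: 31 days (March has 31).
Apr 18, 2274 → May 18, 2274: 30 days (April has 30).
May 18, 2274 → Jun 18, 2274: 31 days (May has 31).
Jun 18, 2274 → Jul 18, 2274: 30 days (June has 30).
Jul 18, 2274 → Aug 18, 2274: 31 days (July has 31).
Aug 18, 2274 → Sep 18, 2274: 31 days (August has 31).
Sep 18, 2274 → Oct 18, 2274: 30 days (September has 30).
Oct 18, 2274 → Nov 18, 2274: 31 days (October has 31).
Nov 18, 2274 → Dec 18, 2274: 30 days (November has 30).
Dec 18, 2274 → Dec 24, 2274: 6 days.
Total: 4358 days.

4358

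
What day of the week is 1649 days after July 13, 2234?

Thursday

Jul 13, 2234 is a Sunday.
1649 mod 7 = 4, so 1649 days after a Sunday is Sunday + 4 = Thursday.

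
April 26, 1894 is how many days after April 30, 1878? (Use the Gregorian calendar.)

Apr 30, 1878 → Apr 30, 1879: 365 days.
Apr 30, 1879 → Apr 30, 1880: 366 days (Feb 29, 1880 is in that span).
Apr 30, 1880 → Apr 30, 1881: 365 days.
Apr 30, 1881 → Apr 30, 1882: 365 days.
Apr 30, 1882 → Apr 30, 1883: 365 days.
Apr 30, 1883 → Apr 30, 1884: 366 days (Feb 29, 1884 is in that span).
Apr 30, 1884 → Apr 30, 1885: 365 days.
Apr 30, 1885 → Apr 30, 1886: 365 days.
Apr 30, 1886 → Apr 30, 1887: 365 days.
Apr 30, 1887 → Apr 30, 1888: 366 days (Feb 29, 1888 is in that span).
Apr 30, 1888 → Apr 30, 1889: 365 days.
Apr 30, 1889 → Apr 30, 1890: 365 days.
Apr 30, 1890 → Apr 30, 1891: 365 days.
Apr 30, 1891 → Apr 30, 1892: 366 days (Feb 29, 1892 is in that span).
Apr 30, 1892 → Apr 30, 1893: 365 days.
Apr 30, 1893 → May 30, 1893: 30 days (April has 30).
May 30, 1893 → Jun 30, 1893: 31 days (May has 31).
Jun 30, 1893 → Jul 30, 1893: 30 days (June has 30).
Jul 30, 1893 → Aug 30, 1893: 31 days (July has 31).
Aug 30, 1893 → Sep 30, 1893: 31 days (August has 31).
Sep 30, 1893 → Oct 30, 1893: 30 days (September has 30).
Oct 30, 1893 → Nov 30, 1893: 31 days (October has 31).
Nov 30, 1893 → Dec 30, 1893: 30 days (November has 30).
Dec 30, 1893 → Jan 30, 1894: 31 days (December has 31).
Jan 30, 1894 → Feb 28, 1894: 29 days (January has 31).
Feb 28, 1894 → Mar 28, 1894: 28 days (February has 28).
Mar 28, 1894 → Apr 26, 1894: 29 days.
Total: 5840 days.

5840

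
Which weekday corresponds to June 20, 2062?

Tuesday

January 1, 2062 is a Sunday.
Jan 1, 2062 → Feb 1, 2062: 31 days (January has 31).
Feb 1, 2062 → Mar 1, 2062: 28 days (February has 28).
Mar 1, 2062 → Apr 1, 2062: 31 days (March has 31).
Apr 1, 2062 → May 1, 2062: 30 days (April has 30).
May 1, 2062 → Jun 1, 2062: 31 days (May has 31).
Jun 1, 2062 → Jun 20, 2062: 19 days.
Total: 170 days.
170 mod 7 = 2, so Sunday + 2 = Tuesday.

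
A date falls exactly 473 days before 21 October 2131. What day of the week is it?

Oct 21, 2131 is a Sunday.
473 mod 7 = 4, so 473 days before a Sunday is Sunday − 4 = Wednesday.

Wednesday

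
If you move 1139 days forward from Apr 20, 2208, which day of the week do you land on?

Apr 20, 2208 is a Wednesday.
1139 mod 7 = 5, so 1139 days after a Wednesday is Wednesday + 5 = Monday.

Monday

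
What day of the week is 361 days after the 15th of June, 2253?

First find the weekday of Jun 15, 2253. Doomsday rule: the anchor day for the 2200s is Friday. For year 53: 53÷12 = 4 r 5, and 5÷4 = 1, so 4+5+1 = 10.
Friday + 10 ≡ Monday — that's 2253's doomsday.
In June the doomsday date is Jun 6.
Jun 15 is 9 days after Jun 6; 9 mod 7 = 2, so Monday + 2 = Wednesday.
361 mod 7 = 4, so 361 days after a Wednesday is Wednesday + 4 = Sunday.

Sunday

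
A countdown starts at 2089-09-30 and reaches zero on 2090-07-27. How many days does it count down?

Sep 30, 2089 → Oct 30, 2089: 30 days (September has 30).
Oct 30, 2089 → Nov 30, 2089: 31 days (October has 31).
Nov 30, 2089 → Dec 30, 2089: 30 days (November has 30).
Dec 30, 2089 → Jan 30, 2090: 31 days (December has 31).
Jan 30, 2090 → Feb 28, 2090: 29 days (January has 31).
Feb 28, 2090 → Mar 28, 2090: 28 days (February has 28).
Mar 28, 2090 → Apr 28, 2090: 31 days (March has 31).
Apr 28, 2090 → May 28, 2090: 30 days (April has 30).
May 28, 2090 → Jun 28, 2090: 31 days (May has 31).
Jun 28, 2090 → Jul 27, 2090: 29 days.
Total: 300 days.

300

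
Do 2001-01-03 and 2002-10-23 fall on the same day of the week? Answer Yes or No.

Yes

From Jan 3, 2001 to Oct 23, 2002 is 658 days.
658 mod 7 = 0, so they are the same weekday.
(Jan 3, 2001 is a Wednesday; Oct 23, 2002 is a Wednesday.)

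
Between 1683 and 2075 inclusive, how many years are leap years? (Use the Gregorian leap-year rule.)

Multiples of 4 in [1683,2075]: 98.
Of those, multiples of 100: 4 (not leap unless ÷400).
Multiples of 400: 1.
Leap years = 98 − 4 + 1 = 95.

95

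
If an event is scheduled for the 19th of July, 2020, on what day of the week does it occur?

Doomsday rule: the anchor day for the 2000s is Tuesday. For year 20: 20÷12 = 1 r 8, and 8÷4 = 2, so 1+8+2 = 11.
Tuesday + 11 ≡ Saturday — that's 2020's doomsday.
In July the doomsday date is Jul 11.
Jul 19 is 8 days after Jul 11; 8 mod 7 = 1, so Saturday + 1 = Sunday.

Sunday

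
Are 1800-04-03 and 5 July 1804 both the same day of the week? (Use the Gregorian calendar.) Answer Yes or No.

Yes

From Apr 3, 1800 to Jul 5, 1804 is 1554 days.
1554 mod 7 = 0, so they are the same weekday.
(Apr 3, 1800 is a Thursday; Jul 5, 1804 is a Thursday.)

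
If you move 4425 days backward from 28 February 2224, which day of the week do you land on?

Friday

First find the weekday of Feb 28, 2224. Doomsday rule: the anchor day for the 2200s is Friday. For year 24: 24÷12 = 2 r 0, and 0÷4 = 0, so 2+0+0 = 2.
Friday + 2 ≡ Sunday — that's 2224's doomsday.
In February the doomsday date is Feb 29 (2224 is a leap year (divisible by 4)).
Feb 28 is 1 day before Feb 29; 1 mod 7 = 1, so Sunday − 1 = Saturday.
4425 mod 7 = 1, so 4425 days before a Saturday is Saturday − 1 = Friday.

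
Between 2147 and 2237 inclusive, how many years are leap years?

Multiples of 4 in [2147,2237]: 23.
Of those, multiples of 100: 1 (not leap unless ÷400).
Multiples of 400: 0.
Leap years = 23 − 1 + 0 = 22.

22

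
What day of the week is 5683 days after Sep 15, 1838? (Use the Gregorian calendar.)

Friday

First find the weekday of Sep 15, 1838. Doomsday rule: the anchor day for the 1800s is Friday. For year 38: 38÷12 = 3 r 2, and 2÷4 = 0, so 3+2+0 = 5.
Friday + 5 ≡ Wednesday — that's 1838's doomsday.
In September the doomsday date is Sep 5.
Sep 15 is 10 days after Sep 5; 10 mod 7 = 3, so Wednesday + 3 = Saturday.
5683 mod 7 = 6, so 5683 days after a Saturday is Saturday + 6 = Friday.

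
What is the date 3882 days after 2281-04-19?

December 5, 2291

+365 (one year) → Apr 19, 2282 (3517 left).
+365 (one year) → Apr 19, 2283 (3152 left).
+366 (one year; includes Feb 29, 2284) → Apr 19, 2284 (2786 left).
+365 (one year) → Apr 19, 2285 (2421 left).
+365 (one year) → Apr 19, 2286 (2056 left).
+365 (one year) → Apr 19, 2287 (1691 left).
+366 (one year; includes Feb 29, 2288) → Apr 19, 2288 (1325 left).
+365 (one year) → Apr 19, 2289 (960 left).
+365 (one year) → Apr 19, 2290 (595 left).
+365 (one year) → Apr 19, 2291 (230 left).
Apr has 30 days: +12 → May 1, 2291 (218 left).
May has 31 days: +31 → Jun 1, 2291 (187 left).
Jun has 30 days: +30 → Jul 1, 2291 (157 left).
Jul has 31 days: +31 → Aug 1, 2291 (126 left).
Aug has 31 days: +31 → Sep 1, 2291 (95 left).
Sep has 30 days: +30 → Oct 1, 2291 (65 left).
Oct has 31 days: +31 → Nov 1, 2291 (34 left).
Nov has 30 days: +30 → Dec 1, 2291 (4 left).
+4 → Dec 5, 2291.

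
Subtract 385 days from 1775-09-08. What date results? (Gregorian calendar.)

−8 → Aug 31, 1775 (end of Aug, 31 days; 377 left).
−31 → Jul 31, 1775 (end of Jul, 31 days; 346 left).
−31 → Jun 30, 1775 (end of Jun, 30 days; 315 left).
−30 → May 31, 1775 (end of May, 31 days; 285 left).
−31 → Apr 30, 1775 (end of Apr, 30 days; 254 left).
−30 → Mar 31, 1775 (end of Mar, 31 days; 224 left).
−31 → Feb 28, 1775 (end of Feb, 28 days; 193 left).
−28 → Jan 31, 1775 (end of Jan, 31 days; 165 left).
−31 → Dec 31, 1774 (end of Dec, 31 days; 134 left).
−31 → Nov 30, 1774 (end of Nov, 30 days; 103 left).
−30 → Oct 31, 1774 (end of Oct, 31 days; 73 left).
−31 → Sep 30, 1774 (end of Sep, 30 days; 42 left).
−30 → Aug 31, 1774 (end of Aug, 31 days; 12 left).
−12 → Aug 19, 1774.

August 19, 1774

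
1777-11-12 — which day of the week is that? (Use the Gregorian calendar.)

Wednesday

Doomsday rule: the anchor day for the 1700s is Sunday. For year 77: 77÷12 = 6 r 5, and 5÷4 = 1, so 6+5+1 = 12.
Sunday + 12 ≡ Friday — that's 1777's doomsday.
In November the doomsday date is Nov 7.
Nov 12 is 5 days after Nov 7; 5 mod 7 = 5, so Friday + 5 = Wednesday.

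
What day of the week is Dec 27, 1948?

Monday

Doomsday rule: the anchor day for the 1900s is Wednesday. For year 48: 48÷12 = 4 r 0, and 0÷4 = 0, so 4+0+0 = 4.
Wednesday + 4 ≡ Sunday — that's 1948's doomsday.
In December the doomsday date is Dec 12.
Dec 27 is 15 days after Dec 12; 15 mod 7 = 1, so Sunday + 1 = Monday.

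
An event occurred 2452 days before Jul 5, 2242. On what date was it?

October 18, 2235

−365 (one year) → Jul 5, 2241 (2087 left).
−365 (one year) → Jul 5, 2240 (1722 left).
−366 (one year; includes Feb 29, 2240) → Jul 5, 2239 (1356 left).
−365 (one year) → Jul 5, 2238 (991 left).
−365 (one year) → Jul 5, 2237 (626 left).
−365 (one year) → Jul 5, 2236 (261 left).
−5 → Jun 30, 2236 (end of Jun, 30 days; 256 left).
−30 → May 31, 2236 (end of May, 31 days; 226 left).
−31 → Apr 30, 2236 (end of Apr, 30 days; 195 left).
−30 → Mar 31, 2236 (end of Mar, 31 days; 165 left).
−31 → Feb 29, 2236 (end of Feb, 29 days; 134 left).
−29 → Jan 31, 2236 (end of Jan, 31 days; 105 left).
−31 → Dec 31, 2235 (end of Dec, 31 days; 74 left).
−31 → Nov 30, 2235 (end of Nov, 30 days; 43 left).
−30 → Oct 31, 2235 (end of Oct, 31 days; 13 left).
−13 → Oct 18, 2235.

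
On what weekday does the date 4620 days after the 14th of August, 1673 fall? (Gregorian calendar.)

Aug 14, 1673 is a Monday.
4620 mod 7 = 0, so 4620 days after a Monday is Monday + 0 = Monday.

Monday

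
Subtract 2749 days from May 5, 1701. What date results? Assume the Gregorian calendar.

October 24, 1693

−365 (one year) → May 5, 1700 (2384 left).
−365 (one year) → May 5, 1699 (2019 left).
−365 (one year) → May 5, 1698 (1654 left).
−365 (one year) → May 5, 1697 (1289 left).
−365 (one year) → May 5, 1696 (924 left).
−366 (one year; includes Feb 29, 1696) → May 5, 1695 (558 left).
−365 (one year) → May 5, 1694 (193 left).
−5 → Apr 30, 1694 (end of Apr, 30 days; 188 left).
−30 → Mar 31, 1694 (end of Mar, 31 days; 158 left).
−31 → Feb 28, 1694 (end of Feb, 28 days; 127 left).
−28 → Jan 31, 1694 (end of Jan, 31 days; 99 left).
−31 → Dec 31, 1693 (end of Dec, 31 days; 68 left).
−31 → Nov 30, 1693 (end of Nov, 30 days; 37 left).
−30 → Oct 31, 1693 (end of Oct, 31 days; 7 left).
−7 → Oct 24, 1693.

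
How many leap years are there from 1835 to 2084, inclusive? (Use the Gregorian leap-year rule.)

62

Multiples of 4 in [1835,2084]: 63.
Of those, multiples of 100: 2 (not leap unless ÷400).
Multiples of 400: 1.
Leap years = 63 − 2 + 1 = 62.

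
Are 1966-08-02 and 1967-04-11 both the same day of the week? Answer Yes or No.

From Aug 2, 1966 to Apr 11, 1967 is 252 days.
252 mod 7 = 0, so they are the same weekday.
(Aug 2, 1966 is a Tuesday; Apr 11, 1967 is a Tuesday.)

Yes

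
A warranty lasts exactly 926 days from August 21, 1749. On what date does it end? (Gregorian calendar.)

March 4, 1752

+365 (one year) → Aug 21, 1750 (561 left).
+365 (one year) → Aug 21, 1751 (196 left).
Aug has 31 days: +11 → Sep 1, 1751 (185 left).
Sep has 30 days: +30 → Oct 1, 1751 (155 left).
Oct has 31 days: +31 → Nov 1, 1751 (124 left).
Nov has 30 days: +30 → Dec 1, 1751 (94 left).
Dec has 31 days: +31 → Jan 1, 1752 (63 left).
Jan has 31 days: +31 → Feb 1, 1752 (32 left).
Feb has 29 days: +29 → Mar 1, 1752 (3 left).
+3 → Mar 4, 1752.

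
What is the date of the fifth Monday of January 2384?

January 1, 2384 is a Sunday.
The first Monday is therefore January 2 (1 days later).
The fifth Monday is 2 + 4×7 = January 30.

January 30, 2384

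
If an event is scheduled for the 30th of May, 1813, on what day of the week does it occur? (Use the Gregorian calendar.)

Doomsday rule: the anchor day for the 1800s is Friday. For year 13: 13÷12 = 1 r 1, and 1÷4 = 0, so 1+1+0 = 2.
Friday + 2 ≡ Sunday — that's 1813's doomsday.
In May the doomsday date is May 9.
May 30 is 21 days after May 9; 21 mod 7 = 0, so Sunday + 0 = Sunday.

Sunday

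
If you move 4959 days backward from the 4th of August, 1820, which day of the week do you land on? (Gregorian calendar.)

Tuesday

First find the weekday of Aug 4, 1820. Doomsday rule: the anchor day for the 1800s is Friday. For year 20: 20÷12 = 1 r 8, and 8÷4 = 2, so 1+8+2 = 11.
Friday + 11 ≡ Tuesday — that's 1820's doomsday.
In August the doomsday date is Aug 8.
Aug 4 is 4 days before Aug 8; 4 mod 7 = 4, so Tuesday − 4 = Friday.
4959 mod 7 = 3, so 4959 days before a Friday is Friday − 3 = Tuesday.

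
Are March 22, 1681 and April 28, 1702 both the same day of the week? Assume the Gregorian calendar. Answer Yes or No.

No

From Mar 22, 1681 to Apr 28, 1702 is 7706 days.
7706 mod 7 = 6, so they are different weekdays.
(Mar 22, 1681 is a Saturday; Apr 28, 1702 is a Friday.)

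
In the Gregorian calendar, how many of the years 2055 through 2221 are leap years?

Multiples of 4 in [2055,2221]: 42.
Of those, multiples of 100: 2 (not leap unless ÷400).
Multiples of 400: 0.
Leap years = 42 − 2 + 0 = 40.

40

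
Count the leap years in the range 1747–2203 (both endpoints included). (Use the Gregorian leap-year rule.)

110

Multiples of 4 in [1747,2203]: 114.
Of those, multiples of 100: 5 (not leap unless ÷400).
Multiples of 400: 1.
Leap years = 114 − 5 + 1 = 110.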